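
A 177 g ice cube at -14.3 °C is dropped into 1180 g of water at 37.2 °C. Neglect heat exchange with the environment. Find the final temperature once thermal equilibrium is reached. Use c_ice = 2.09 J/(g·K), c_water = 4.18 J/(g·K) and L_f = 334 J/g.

Energy balance with sensible and latent terms:
ice -14.3→0 °C: 177·2.09·14.3 = 5290
  latent heat to melt: 177·334 = 59118
  meltwater 0→T: 177·4.18·T = 739.86 T
  water: 4932.4(T − 37.2)
5672.3 T = 183485 − 64408 = 119077
T ≈ 20.99 °C. Since T > 0 °C, the all-ice-melts assumption holds.

T_f ≈ 21.0 °C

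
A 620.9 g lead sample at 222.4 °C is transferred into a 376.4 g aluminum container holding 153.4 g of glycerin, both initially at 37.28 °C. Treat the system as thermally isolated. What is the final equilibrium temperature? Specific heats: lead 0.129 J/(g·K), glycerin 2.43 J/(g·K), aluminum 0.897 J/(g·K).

T_f ≈ 56.0 °C

Heat gained plus heat lost sum to zero:
620.9·0.129·(T − 222.4) + 153.4·2.43·(T − 37.28) + 376.4·0.897·(T − 37.28) = 0
80.1(T − 222.4) + 372.76(T − 37.28) + 337.63(T − 37.28) = 0
(80.1 + 372.76 + 337.63) T = 80.1·222.4 + 372.76·37.28 + 337.63·37.28
T = 44297 / 790.49 = 56 °C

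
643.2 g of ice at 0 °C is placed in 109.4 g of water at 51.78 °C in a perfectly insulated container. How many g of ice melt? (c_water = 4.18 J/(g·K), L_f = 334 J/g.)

m_melted ≈ 70.9 g

Heat available from the water dropping to 0 °C: 109.4×4.18×51.78 = 23679 J.
Melting all 643.2 g of ice would need 643.2×334 = 214829 J.
Since 23679 < 214829 J, not all the ice melts; equilibrium is at 0 °C.
m_melt = 23679 / L_f = 70.89 g.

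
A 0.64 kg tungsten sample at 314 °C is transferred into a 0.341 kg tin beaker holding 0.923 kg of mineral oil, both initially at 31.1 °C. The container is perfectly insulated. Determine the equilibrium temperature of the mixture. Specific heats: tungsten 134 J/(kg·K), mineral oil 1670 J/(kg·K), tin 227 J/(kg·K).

T_f is the heat-capacity-weighted average of the initial temperatures:
T_f = (85.76*314 + 1541.4*31.1 + 77.41*31.1) / (85.76 + 1541.4 + 77.41)
    = 77274 / 1704.6 ≈ 45.33 °C

T_f ≈ 45.3 °C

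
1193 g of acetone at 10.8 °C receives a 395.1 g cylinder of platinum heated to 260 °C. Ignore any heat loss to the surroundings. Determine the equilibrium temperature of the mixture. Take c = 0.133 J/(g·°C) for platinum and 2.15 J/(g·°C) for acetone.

T_f ≈ 15.8 °C

Net heat exchanged in the isolated system is zero:
395.1·0.133·(T − 260) + 1193·2.15·(T − 10.8) = 0
(52.55 + 2564.9) T = 52.55·260 + 2564.9·10.8
T = 41364/2617.5 ≈ 15.80 °C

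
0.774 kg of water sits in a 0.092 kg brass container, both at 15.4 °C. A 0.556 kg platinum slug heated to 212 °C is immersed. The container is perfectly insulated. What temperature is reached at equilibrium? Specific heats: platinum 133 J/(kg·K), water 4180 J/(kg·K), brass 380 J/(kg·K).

Conservation of energy gives ΣQ = 0:
0.556*133*(T − 212) + 0.774*4180*(T − 15.4) + 0.092*380*(T − 15.4) = 0
73.95(T − 212) + 3235.3(T − 15.4) + 34.96(T − 15.4) = 0
3344.2 T = 66039
T ≈ 19.75 °C

T_f ≈ 19.7 °C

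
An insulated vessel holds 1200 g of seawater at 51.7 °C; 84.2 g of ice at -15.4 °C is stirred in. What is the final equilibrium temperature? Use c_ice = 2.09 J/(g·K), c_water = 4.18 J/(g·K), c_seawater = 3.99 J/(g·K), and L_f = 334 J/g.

T_f ≈ 42.2 °C

Energy conservation, ΣQ = 0:
ice -15.4→0 °C: 84.2·2.09·15.4 = 2710.1; melt ice: 84.2·334 = 28123; meltwater 0→T: 84.2·4.18·T = 351.96 T; seawater cools: 1200·3.99·(T − 51.7) = 4788(T − 51.7)
5140 T = 247540 − 30833 = 216707
T ≈ 42.16 °C (positive, so assuming full melt was valid).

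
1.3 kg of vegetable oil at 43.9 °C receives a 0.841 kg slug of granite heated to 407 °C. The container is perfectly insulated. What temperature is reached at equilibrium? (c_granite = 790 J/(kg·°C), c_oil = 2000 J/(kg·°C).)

Heat gained plus heat lost sum to zero:
0.841·790·(T − 407) + 1.3·2000·(T − 43.9) = 0
3264.4 T = 384547
T = 384547/3264.4 ≈ 117.80 °C

T_f ≈ 117.8 °C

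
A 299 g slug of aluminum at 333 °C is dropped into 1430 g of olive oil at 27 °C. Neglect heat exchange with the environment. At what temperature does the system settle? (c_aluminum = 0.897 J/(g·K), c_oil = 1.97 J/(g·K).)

T_f ≈ 53.6 °C

Heat lost by the aluminum equals heat gained by the oil:
299·0.897·(333 − T) = 1430·1.97·(T − 27)
268.2(333 − T) = 2817.1(T − 27)
3085.3 T = 165373  ⇒  T ≈ 53.60 °C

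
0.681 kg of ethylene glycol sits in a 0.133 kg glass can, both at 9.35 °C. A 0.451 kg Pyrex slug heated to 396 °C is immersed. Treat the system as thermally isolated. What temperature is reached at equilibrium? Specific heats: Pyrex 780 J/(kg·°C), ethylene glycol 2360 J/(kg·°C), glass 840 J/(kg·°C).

T_f ≈ 75.0 °C

Net heat exchanged in the isolated system is zero:
0.451×780×(T − 396) + 0.681×2360×(T − 9.35) + 0.133×840×(T − 9.35) = 0
351.78(T − 396) + 1607.2(T − 9.35) + 111.72(T − 9.35) = 0
(351.78 + 1607.2 + 111.72) T = 351.78×396 + 1607.2×9.35 + 111.72×9.35
T = 155376/2070.7 ≈ 75.04 °C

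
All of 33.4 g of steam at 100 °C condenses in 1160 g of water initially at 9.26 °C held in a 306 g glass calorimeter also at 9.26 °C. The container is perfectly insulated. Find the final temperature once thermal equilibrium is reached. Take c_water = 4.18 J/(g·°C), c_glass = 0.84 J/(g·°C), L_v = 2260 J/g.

Net heat exchanged in the isolated system is zero:
latent heat released on condensation: 33.4·2260 = 75484
  condensed water 100 °C→T: 139.61(T − 100)
  original water: 4848.8(T − 9.26)
  glass cup: 306·0.84·(T − 9.26) = 257.04(T − 9.26)
5245.5 T = 75484 + 13961 + 47280 = 136725
T ≈ 26.07 °C (< 100 °C, so full condensation is consistent).

T_f ≈ 26.1 °C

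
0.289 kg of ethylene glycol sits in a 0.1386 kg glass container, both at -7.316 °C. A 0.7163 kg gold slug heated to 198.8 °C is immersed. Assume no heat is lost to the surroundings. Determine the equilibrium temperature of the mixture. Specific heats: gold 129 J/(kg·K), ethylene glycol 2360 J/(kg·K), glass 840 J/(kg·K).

T_f ≈ 14.1 °C

Net heat exchanged in the isolated system is zero:
0.7163×129×(T − 198.8) + 0.289×2360×(T − (-7.316)) + 0.1386×840×(T − (-7.316)) = 0
890.87 T = 12528
T = 12528/890.87 ≈ 14.06 °C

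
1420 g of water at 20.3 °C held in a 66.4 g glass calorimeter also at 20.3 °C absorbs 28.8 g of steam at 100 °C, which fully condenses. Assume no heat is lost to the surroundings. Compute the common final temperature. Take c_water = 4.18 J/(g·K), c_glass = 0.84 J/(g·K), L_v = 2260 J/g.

T_f ≈ 32.5 °C

Net heat exchanged in the isolated system is zero:
steam→water at 100 °C releases m L_v = 28.8×2260 = 65088
  condensate cools 100→T: 28.8×4.18×(T − 100) = 120.38(T − 100)
  original water: 5935.6(T − 20.3)
  glass cup: 66.4×0.84×(T − 20.3) = 55.78(T − 20.3)
6111.8 T = 65088 + 12038 + 121625 = 198751
T ≈ 32.52 °C, under the boiling point, so the assumption holds.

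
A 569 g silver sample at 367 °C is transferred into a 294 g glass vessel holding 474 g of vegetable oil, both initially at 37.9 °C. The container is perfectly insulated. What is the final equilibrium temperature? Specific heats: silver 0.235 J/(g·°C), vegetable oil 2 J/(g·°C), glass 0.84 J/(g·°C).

T_f ≈ 71.0 °C

Heat gained plus heat lost sum to zero:
569*0.235*(T − 367) + 474*2*(T − 37.9) + 294*0.84*(T − 37.9) = 0
133.72(T − 367) + 948(T − 37.9) + 246.96(T − 37.9) = 0
1328.7 T = 94362
T ≈ 71.02 °C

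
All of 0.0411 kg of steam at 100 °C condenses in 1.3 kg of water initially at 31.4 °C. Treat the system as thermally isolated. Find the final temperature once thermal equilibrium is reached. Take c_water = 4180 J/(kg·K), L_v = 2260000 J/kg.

Net heat exchanged in the isolated system is zero:
latent heat released on condensation: 0.0411×2260000 = 92886; condensed water 100 °C→T: 171.8(T − 100); water warms: 1.3×4180×(T − 31.4) = 5434(T − 31.4)
5605.8 T = 92886 + 17180 + 170628 = 280693
T ≈ 50.07 °C — below 100 °C, confirming all the steam condensed.

T_f ≈ 50.1 °C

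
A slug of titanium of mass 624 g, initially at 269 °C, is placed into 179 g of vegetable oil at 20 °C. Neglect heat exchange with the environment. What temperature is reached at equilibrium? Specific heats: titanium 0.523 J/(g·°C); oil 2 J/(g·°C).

T_f is the heat-capacity-weighted average of the initial temperatures:
T_f = (326.35×269 + 358×20) / (326.35 + 358)
    = 94949 / 684.35 ≈ 138.74 °C

T_f ≈ 138.7 °C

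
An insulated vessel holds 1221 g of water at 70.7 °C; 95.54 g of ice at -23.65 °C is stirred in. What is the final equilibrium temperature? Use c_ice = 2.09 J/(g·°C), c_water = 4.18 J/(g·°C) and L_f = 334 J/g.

T_f ≈ 58.9 °C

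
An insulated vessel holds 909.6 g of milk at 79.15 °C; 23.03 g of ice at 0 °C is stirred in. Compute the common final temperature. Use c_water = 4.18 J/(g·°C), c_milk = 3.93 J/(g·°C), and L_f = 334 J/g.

T_f ≈ 75.0 °C

Let T be the final temperature. ΣQ_i = 0:
latent heat to melt: 23.03·334 = 7692
  meltwater 0→T: 23.03·4.18·T = 96.27 T
  milk: 3574.7(T − 79.15)
3671 T = 282940 − 7692 = 275248
T ≈ 74.98 °C (positive, so assuming full melt was valid).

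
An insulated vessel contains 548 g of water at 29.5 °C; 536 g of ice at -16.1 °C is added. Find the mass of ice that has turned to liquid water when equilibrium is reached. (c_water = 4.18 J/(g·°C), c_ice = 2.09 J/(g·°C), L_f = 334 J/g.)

Cooling the water to 0 °C releases 548·4.18·29.5 = 67574 J.
Of that, 536·2.09·16.1 = 18036 J goes to bring the ice to 0 °C, leaving 49538 J.
Melting all 536 g of ice would need 536·334 = 179024 J.
That's not enough to melt it all — equilibrium is at 0 °C with ice remaining.
m_melt = 49538 / L_f = 148.3 g.

m_melted ≈ 148 g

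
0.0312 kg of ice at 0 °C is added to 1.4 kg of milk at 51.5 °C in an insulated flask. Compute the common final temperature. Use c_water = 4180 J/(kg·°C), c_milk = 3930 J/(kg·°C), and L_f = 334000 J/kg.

Heat gained plus heat lost sum to zero:
melt ice: 0.0312·334000 = 10421
  meltwater 0→T: 0.0312·4180·T = 130.42 T
  milk cools: 1.4·3930·(T − 51.5) = 5502(T − 51.5)
5632.4 T = 283353 − 10421 = 272932
T ≈ 48.46 °C — above 0 °C, consistent with complete melting.

T_f ≈ 48.5 °C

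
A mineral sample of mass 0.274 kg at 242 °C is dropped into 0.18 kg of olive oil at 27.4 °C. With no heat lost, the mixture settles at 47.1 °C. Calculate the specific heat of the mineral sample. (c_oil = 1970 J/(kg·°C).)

c ≈ 131 J/(kg·°C)

m_s c (T_s − T_f) = m_oil c_oil (T_f − T_0):
0.274×c×(242 − 47.1) = 0.18×1970×(47.1 − 27.4)
53.4 c = 6985.6  ⇒  c ≈ 130.8 J/(kg·°C)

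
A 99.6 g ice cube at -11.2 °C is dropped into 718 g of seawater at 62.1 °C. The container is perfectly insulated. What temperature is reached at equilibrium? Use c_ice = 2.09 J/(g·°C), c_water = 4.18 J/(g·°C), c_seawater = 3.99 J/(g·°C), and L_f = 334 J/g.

T_f ≈ 43.4 °C

Setting the total heat transfer to zero:
ice -11.2→0 °C: 99.6×2.09×11.2 = 2331.4
  melt ice: 99.6×334 = 33266
  warm the meltwater: 416.33 T
  seawater cools: 718×3.99×(T − 62.1) = 2864.8(T − 62.1)
3281.1 T = 177905 − 35598 = 142307
T ≈ 43.37 °C (positive, so assuming full melt was valid).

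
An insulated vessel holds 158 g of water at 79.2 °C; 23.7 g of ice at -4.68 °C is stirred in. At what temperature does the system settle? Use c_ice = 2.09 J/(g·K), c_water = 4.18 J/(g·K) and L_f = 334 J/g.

T_f ≈ 58.1 °C

Net heat exchanged in the isolated system is zero:
ice -4.68→0 °C: 23.7·2.09·4.68 = 231.81; melt ice: 23.7·334 = 7915.8; warm the meltwater: 99.07 T; water cools: 158·4.18·(T − 79.2) = 660.44(T − 79.2)
759.51 T = 52307 − 8147.6 = 44159
T ≈ 58.14 °C. Since T > 0 °C, the all-ice-melts assumption holds.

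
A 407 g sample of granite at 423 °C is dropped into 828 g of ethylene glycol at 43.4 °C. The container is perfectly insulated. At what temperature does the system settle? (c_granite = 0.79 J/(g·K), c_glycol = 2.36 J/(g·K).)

T_f is the heat-capacity-weighted average of the initial temperatures:
T_f = (321.53×423 + 1954.1×43.4) / (321.53 + 1954.1)
    = 220814 / 2275.6 ≈ 97.04 °C

T_f ≈ 97.0 °C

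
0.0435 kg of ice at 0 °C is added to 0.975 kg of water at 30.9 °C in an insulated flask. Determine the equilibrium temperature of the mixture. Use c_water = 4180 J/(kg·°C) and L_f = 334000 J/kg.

Energy conservation, ΣQ = 0:
fusion: m_ice L_f = 0.0435×334000 = 14529; meltwater 0→T: 0.0435×4180×T = 181.83 T; water cools: 0.975×4180×(T − 30.9) = 4075.5(T − 30.9)
4257.3 T = 125933 − 14529 = 111404
T ≈ 26.17 °C (positive, so assuming full melt was valid).

T_f ≈ 26.2 °C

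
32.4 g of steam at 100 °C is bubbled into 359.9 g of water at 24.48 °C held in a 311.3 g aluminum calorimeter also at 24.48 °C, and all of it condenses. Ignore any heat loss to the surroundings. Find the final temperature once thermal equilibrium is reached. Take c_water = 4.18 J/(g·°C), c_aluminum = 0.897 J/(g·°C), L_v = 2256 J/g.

Taking heat into each body as positive, Σ m c ΔT = 0:
condense steam: −32.4×2256 = −73094
  condensate cools 100→T: 32.4×4.18×(T − 100) = 135.43(T − 100)
  water warms: 359.9×4.18×(T − 24.48) = 1504.4(T − 24.48)
  cup: 279.24(T − 24.48)
1919.1 T = 73094 + 13543 + 43663 = 130301
T ≈ 67.90 °C, under the boiling point, so the assumption holds.

T_f ≈ 67.9 °C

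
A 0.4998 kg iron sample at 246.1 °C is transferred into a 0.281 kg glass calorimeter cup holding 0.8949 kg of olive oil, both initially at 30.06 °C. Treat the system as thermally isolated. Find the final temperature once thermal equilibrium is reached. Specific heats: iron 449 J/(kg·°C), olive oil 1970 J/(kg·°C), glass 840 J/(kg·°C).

Taking heat into each body as positive, Σ m c ΔT = 0:
0.4998*449*(T − 246.1) + 0.8949*1970*(T − 30.06) + 0.281*840*(T − 30.06) = 0
224.41(T − 246.1) + 1763(T − 30.06) + 236.04(T − 30.06) = 0
2223.4 T = 115317
T = 115317 / 2223.4 = 51.9 °C

T_f ≈ 51.9 °C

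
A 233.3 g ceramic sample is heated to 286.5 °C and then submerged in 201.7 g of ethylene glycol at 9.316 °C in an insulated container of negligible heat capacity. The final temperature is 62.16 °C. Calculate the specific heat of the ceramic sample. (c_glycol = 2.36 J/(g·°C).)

Heat lost by the ceramic sample = heat gained by the glycol:
233.3·c·(286.5 − 62.16) = 201.7·2.36·(62.16 − 9.316)
52339 c = 25154  ⇒  c ≈ 0.4806 J/(g·°C)

c ≈ 0.481 J/(g·°C)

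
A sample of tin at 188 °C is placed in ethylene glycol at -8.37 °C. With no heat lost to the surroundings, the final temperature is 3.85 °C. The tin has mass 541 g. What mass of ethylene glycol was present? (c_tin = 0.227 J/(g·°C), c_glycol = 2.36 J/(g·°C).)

m ≈ 784 g

|Q_tin| = |Q_glycol|:
541·0.227·(188 − 3.85) = m·2.36·(3.85 − (-8.37))
28.84 m = 22615  ⇒  m ≈ 784.2 g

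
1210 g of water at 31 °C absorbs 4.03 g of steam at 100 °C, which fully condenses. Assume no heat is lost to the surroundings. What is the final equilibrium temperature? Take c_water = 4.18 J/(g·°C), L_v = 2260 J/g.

Sum of m c ΔT and latent-heat terms is zero:
steam→water at 100 °C releases m L_v = 4.03×2260 = 9107.8; condensed water 100 °C→T: 16.85(T − 100); water warms: 1210×4.18×(T − 31) = 5057.8(T − 31)
5074.6 T = 9107.8 + 1684.5 + 156792 = 167584
T ≈ 33.02 °C, under the boiling point, so the assumption holds.

T_f ≈ 33.0 °C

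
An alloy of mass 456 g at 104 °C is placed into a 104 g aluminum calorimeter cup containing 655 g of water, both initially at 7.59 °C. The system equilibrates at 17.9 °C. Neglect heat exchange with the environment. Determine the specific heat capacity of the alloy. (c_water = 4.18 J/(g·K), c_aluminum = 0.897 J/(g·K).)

c ≈ 0.743 J/(g·K)

Let T be the final temperature. ΣQ_i = 0:
456×c×(17.9 − 104) + 655×4.18×(17.9 − 7.59) + 104×0.897×(17.9 − 7.59) = 0
-39262 c = -29190
c = -29190/-39262 ≈ 0.7435 J/(g·K)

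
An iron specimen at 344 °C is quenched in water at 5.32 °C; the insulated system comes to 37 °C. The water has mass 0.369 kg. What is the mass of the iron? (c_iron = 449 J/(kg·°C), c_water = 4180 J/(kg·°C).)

m ≈ 0.354 kg

Heat lost by the iron = heat gained by the water:
m×449×(344 − 37) = 0.369×4180×(37 − 5.32)
137843 m = 48864  ⇒  m ≈ 0.3545 kg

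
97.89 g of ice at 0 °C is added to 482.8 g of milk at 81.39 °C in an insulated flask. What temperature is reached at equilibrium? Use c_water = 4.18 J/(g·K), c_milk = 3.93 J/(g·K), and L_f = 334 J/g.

Setting the total heat transfer to zero:
fusion: m_ice L_f = 97.89·334 = 32695; warm the meltwater: 409.18 T; milk: 1897.4(T − 81.39)
2306.6 T = 154430 − 32695 = 121734
T ≈ 52.78 °C (positive, so assuming full melt was valid).

T_f ≈ 52.8 °C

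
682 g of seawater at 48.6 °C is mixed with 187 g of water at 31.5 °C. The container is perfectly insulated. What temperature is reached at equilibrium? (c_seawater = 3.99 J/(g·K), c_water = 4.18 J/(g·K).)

T_f ≈ 44.8 °C

Net heat exchanged in the isolated system is zero:
682·3.99·(T − 48.6) + 187·4.18·(T − 31.5) = 0
2721.2(T − 48.6) + 781.66(T − 31.5) = 0
(2721.2 + 781.66) T = 2721.2·48.6 + 781.66·31.5
T = 156872 / 3502.8 = 44.8 °C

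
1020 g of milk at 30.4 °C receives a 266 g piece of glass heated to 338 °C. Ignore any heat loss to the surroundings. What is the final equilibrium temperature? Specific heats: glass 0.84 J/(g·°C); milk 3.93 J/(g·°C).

With ΣQ=0 the equilibrium temperature is the m·c-weighted mean:
T_f = (223.44×338 + 4008.6×30.4) / (223.44 + 4008.6)
    = 197384 / 4232 ≈ 46.64 °C

T_f ≈ 46.6 °C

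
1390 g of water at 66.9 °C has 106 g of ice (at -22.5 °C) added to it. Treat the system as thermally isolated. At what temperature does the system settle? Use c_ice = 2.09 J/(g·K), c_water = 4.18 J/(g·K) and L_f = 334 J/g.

T_f ≈ 55.7 °C

Let T be the final temperature. ΣQ_i = 0:
warm ice to 0 °C: 106×2.09×(0 − (-22.5)) = 4984.6
  fusion: m_ice L_f = 106×334 = 35404
  meltwater 0→T: 106×4.18×T = 443.08 T
  water: 5810.2(T − 66.9)
6253.3 T = 388702 − 40389 = 348314
T ≈ 55.70 °C (positive, so assuming full melt was valid).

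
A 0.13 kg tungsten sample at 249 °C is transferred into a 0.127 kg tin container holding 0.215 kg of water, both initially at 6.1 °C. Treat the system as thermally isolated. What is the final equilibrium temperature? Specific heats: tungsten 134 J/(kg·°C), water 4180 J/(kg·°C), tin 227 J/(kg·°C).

T_f ≈ 10.6 °C

Heat gained plus heat lost sum to zero:
0.13*134*(T − 249) + 0.215*4180*(T − 6.1) + 0.127*227*(T − 6.1) = 0
(17.42 + 898.7 + 28.83) T = 17.42*249 + 898.7*6.1 + 28.83*6.1
T ≈ 10.58 °C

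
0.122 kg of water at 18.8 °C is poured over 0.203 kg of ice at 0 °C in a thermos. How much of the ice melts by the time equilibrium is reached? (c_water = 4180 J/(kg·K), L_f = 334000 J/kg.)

m_melted ≈ 0.0287 kg

Heat available from the water dropping to 0 °C: 0.122×4180×18.8 = 9587.2 J.
Melting all 0.203 kg of ice would need 0.203×334000 = 67802 J.
9587.2 J < 67802 J, so only part of the ice melts and the system sits at 0 °C.
m_melted×334000 = 9587.2  ⇒  m_melted ≈ 0.0287 kg.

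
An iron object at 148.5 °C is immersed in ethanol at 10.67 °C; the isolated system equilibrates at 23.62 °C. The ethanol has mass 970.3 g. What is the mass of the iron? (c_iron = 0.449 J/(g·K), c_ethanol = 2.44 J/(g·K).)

m ≈ 547 g

|Q_iron| = |Q_ethanol|:
m×0.449×(148.5 − 23.62) = 970.3×2.44×(23.62 − 10.67)
56.07 m = 30660  ⇒  m ≈ 546.8 g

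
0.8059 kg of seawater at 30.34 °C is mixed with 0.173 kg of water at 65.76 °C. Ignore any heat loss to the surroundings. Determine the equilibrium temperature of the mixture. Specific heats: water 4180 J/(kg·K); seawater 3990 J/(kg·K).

T_f ≈ 36.8 °C

Heat gained plus heat lost sum to zero:
0.173×4180×(T − 65.76) + 0.8059×3990×(T − 30.34) = 0
(723.14 + 3215.5) T = 723.14×65.76 + 3215.5×30.34
T = 145113 / 3938.7 = 36.8 °C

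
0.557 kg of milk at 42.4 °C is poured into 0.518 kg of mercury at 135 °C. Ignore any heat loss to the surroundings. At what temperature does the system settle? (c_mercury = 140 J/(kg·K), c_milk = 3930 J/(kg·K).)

Heat gained plus heat lost sum to zero:
0.518×140×(T − 135) + 0.557×3930×(T − 42.4) = 0
72.52(T − 135) + 2189(T − 42.4) = 0
(72.52 + 2189) T = 72.52×135 + 2189×42.4
T = 102604 / 2261.5 = 45.4 °C

T_f ≈ 45.4 °C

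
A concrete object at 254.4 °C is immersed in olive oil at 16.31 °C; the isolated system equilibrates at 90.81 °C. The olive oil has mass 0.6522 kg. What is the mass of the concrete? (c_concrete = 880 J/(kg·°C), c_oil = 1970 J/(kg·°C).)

m ≈ 0.665 kg

|Q_concrete| = |Q_oil|:
m·880·(254.4 − 90.81) = 0.6522·1970·(90.81 − 16.31)
143959 m = 95720  ⇒  m ≈ 0.6649 kg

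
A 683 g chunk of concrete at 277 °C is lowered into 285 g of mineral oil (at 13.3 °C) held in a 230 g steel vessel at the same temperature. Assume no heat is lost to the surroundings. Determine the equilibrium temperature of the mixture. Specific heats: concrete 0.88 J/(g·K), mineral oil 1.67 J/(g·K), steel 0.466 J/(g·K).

T_f ≈ 147.1 °C

Net heat exchanged in the isolated system is zero:
683·0.88·(T − 277) + 285·1.67·(T − 13.3) + 230·0.466·(T − 13.3) = 0
601.04(T − 277) + 475.95(T − 13.3) + 107.18(T − 13.3) = 0
1184.2 T = 174244
T = 174244 / 1184.2 = 147 °C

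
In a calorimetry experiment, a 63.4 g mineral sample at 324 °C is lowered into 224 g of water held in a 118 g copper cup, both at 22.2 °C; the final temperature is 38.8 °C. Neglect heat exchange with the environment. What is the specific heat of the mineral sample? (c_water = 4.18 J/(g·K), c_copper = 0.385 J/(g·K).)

Let T be the final temperature. ΣQ_i = 0:
63.4×c×(38.8 − 324) + 224×4.18×(38.8 − 22.2) + 118×0.385×(38.8 − 22.2) = 0
-18082 c = -16297
c = -16297/-18082 ≈ 0.9013 J/(g·K)

c ≈ 0.901 J/(g·K)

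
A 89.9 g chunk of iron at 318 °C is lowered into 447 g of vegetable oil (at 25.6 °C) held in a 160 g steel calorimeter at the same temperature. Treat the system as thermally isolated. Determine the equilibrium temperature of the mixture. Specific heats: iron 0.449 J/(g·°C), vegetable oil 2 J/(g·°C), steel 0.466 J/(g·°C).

Heat gained plus heat lost sum to zero:
89.9*0.449*(T − 318) + 447*2*(T − 25.6) + 160*0.466*(T − 25.6) = 0
1008.9 T = 37631
T = 37631/1008.9 ≈ 37.30 °C

T_f ≈ 37.3 °C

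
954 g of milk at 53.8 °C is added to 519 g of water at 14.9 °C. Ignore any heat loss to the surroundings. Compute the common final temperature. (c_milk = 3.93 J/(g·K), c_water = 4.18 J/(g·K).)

T_f ≈ 39.5 °C

T_f is the heat-capacity-weighted average of the initial temperatures:
T_f = (3749.2·53.8 + 2169.4·14.9) / (3749.2 + 2169.4)
    = 234032 / 5918.6 ≈ 39.54 °C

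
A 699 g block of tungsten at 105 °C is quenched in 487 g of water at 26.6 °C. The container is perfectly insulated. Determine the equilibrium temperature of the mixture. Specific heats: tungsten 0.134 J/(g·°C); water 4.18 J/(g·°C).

T_f ≈ 30.0 °C

Energy conservation, ΣQ = 0:
699×0.134×(T − 105) + 487×4.18×(T − 26.6) = 0
93.67(T − 105) + 2035.7(T − 26.6) = 0
(93.67 + 2035.7) T = 93.67×105 + 2035.7×26.6
T ≈ 30.05 °C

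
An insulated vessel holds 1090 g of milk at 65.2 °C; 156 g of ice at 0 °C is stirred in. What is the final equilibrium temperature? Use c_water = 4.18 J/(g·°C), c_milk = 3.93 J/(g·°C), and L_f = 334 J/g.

T_f ≈ 46.0 °C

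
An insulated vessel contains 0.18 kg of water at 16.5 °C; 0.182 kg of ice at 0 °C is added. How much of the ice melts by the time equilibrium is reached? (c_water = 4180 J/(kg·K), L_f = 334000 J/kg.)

m_melted ≈ 0.0372 kg

Water can give up m c ΔT = 0.18·4180·16.5 = 12415 J before reaching 0 °C.
To melt every bit of ice: 0.182·334000 = 60788 J.
Since 12415 < 60788 J, not all the ice melts; equilibrium is at 0 °C.
Mass melted = 12415/334000 ≈ 0.03717 kg.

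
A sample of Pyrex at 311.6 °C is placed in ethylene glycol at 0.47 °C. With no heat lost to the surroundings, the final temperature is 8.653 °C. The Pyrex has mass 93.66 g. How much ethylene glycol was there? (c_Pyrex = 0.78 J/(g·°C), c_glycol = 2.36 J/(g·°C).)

Energy conservation, ΣQ = 0:
93.66·0.78·(8.653 − 311.6) + m·2.36·(8.653 − 0.47) = 0
19.31 m = 22132
m = 22132/19.31 ≈ 1146 g

m ≈ 1150 g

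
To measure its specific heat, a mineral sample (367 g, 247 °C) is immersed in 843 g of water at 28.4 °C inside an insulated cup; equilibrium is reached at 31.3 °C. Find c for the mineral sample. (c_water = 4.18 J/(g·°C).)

c ≈ 0.129 J/(g·°C)

Net heat exchanged in the isolated system is zero:
367·c·(31.3 − 247) + 843·4.18·(31.3 − 28.4) = 0
-79162 c = -10219
c = -10219/-79162 ≈ 0.1291 J/(g·°C)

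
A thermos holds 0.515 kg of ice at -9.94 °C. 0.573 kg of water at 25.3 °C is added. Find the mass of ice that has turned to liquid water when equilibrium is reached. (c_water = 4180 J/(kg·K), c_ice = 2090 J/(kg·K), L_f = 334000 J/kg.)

Cooling the water to 0 °C releases 0.573·4180·25.3 = 60597 J.
Of that, 0.515·2090·9.94 = 10699 J goes to bring the ice to 0 °C, leaving 49898 J.
Fully melting the ice requires m_ice L_f = 0.515·334000 = 172010 J.
That's not enough to melt it all — equilibrium is at 0 °C with ice remaining.
m_melt = 49898 / L_f = 0.1494 kg.

m_melted ≈ 0.149 kg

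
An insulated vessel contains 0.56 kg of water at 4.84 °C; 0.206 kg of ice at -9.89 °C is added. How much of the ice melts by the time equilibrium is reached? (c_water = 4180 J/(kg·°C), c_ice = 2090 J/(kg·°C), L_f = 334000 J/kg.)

m_melted ≈ 0.0212 kg

Water can give up m c ΔT = 0.56·4180·4.84 = 11329 J before reaching 0 °C.
Of that, 0.206·2090·9.89 = 4258 J goes to bring the ice to 0 °C, leaving 7071.4 J.
Melting all 0.206 kg of ice would need 0.206·334000 = 68804 J.
That's not enough to melt it all — equilibrium is at 0 °C with ice remaining.
m_melt = 7071.4 / L_f = 0.02117 kg.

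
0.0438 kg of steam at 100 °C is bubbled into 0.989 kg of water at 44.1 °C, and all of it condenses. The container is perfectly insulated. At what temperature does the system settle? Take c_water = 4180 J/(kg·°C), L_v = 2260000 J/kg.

T_f ≈ 69.4 °C

Net heat exchanged in the isolated system is zero:
steam→water at 100 °C releases m L_v = 0.0438×2260000 = 98988; condensate cools 100→T: 0.0438×4180×(T − 100) = 183.08(T − 100); original water: 4134(T − 44.1)
4317.1 T = 98988 + 18308 + 182310 = 299607
T ≈ 69.40 °C, under the boiling point, so the assumption holds.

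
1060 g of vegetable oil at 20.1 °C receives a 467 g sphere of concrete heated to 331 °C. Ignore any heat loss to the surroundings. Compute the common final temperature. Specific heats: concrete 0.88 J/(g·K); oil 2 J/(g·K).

T_f ≈ 70.6 °C

Energy conservation, ΣQ = 0:
467*0.88*(T − 331) + 1060*2*(T − 20.1) = 0
(410.96 + 2120) T = 410.96*331 + 2120*20.1
T = 178640 / 2531 = 70.6 °C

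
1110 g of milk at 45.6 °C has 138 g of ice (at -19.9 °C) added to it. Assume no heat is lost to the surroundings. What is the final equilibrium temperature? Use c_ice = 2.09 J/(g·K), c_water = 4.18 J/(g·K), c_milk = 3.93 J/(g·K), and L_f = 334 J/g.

T_f ≈ 29.8 °C

Energy balance with sensible and latent terms:
ice -19.9→0 °C: 138×2.09×19.9 = 5739.6
  melt ice: 138×334 = 46092
  warm the meltwater: 576.84 T
  milk: 4362.3(T − 45.6)
4939.1 T = 198921 − 51832 = 147089
T ≈ 29.78 °C (positive, so assuming full melt was valid).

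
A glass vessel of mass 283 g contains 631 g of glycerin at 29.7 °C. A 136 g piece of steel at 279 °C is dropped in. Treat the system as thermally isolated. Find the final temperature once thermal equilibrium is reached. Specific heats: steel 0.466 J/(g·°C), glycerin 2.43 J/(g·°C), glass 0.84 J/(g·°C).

T_f is the heat-capacity-weighted average of the initial temperatures:
T_f = (63.38×279 + 1533.3×29.7 + 237.72×29.7) / (63.38 + 1533.3 + 237.72)
    = 70282 / 1834.4 ≈ 38.31 °C

T_f ≈ 38.3 °C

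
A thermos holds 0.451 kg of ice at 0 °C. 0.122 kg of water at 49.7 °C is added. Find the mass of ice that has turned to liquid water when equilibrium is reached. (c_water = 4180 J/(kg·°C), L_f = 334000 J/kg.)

m_melted ≈ 0.0759 kg

Heat available from the water dropping to 0 °C: 0.122×4180×49.7 = 25345 J.
Fully melting the ice requires m_ice L_f = 0.451×334000 = 150634 J.
That's not enough to melt it all — equilibrium is at 0 °C with ice remaining.
m_melt = 25345 / L_f = 0.07588 kg.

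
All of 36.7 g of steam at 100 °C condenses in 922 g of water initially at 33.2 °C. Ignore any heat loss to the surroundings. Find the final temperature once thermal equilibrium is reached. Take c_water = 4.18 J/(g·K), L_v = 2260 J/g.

T_f ≈ 56.5 °C

Setting the total heat transfer to zero:
steam→water at 100 °C releases m L_v = 36.7×2260 = 82942; condensed water 100 °C→T: 153.41(T − 100); original water: 3854(T − 33.2)
4007.4 T = 82942 + 15341 + 127951 = 226234
T ≈ 56.45 °C (< 100 °C, so full condensation is consistent).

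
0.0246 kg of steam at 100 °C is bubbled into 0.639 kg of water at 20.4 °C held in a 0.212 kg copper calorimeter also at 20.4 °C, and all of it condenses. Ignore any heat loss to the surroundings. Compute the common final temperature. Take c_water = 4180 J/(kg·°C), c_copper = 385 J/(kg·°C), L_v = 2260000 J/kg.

T_f ≈ 42.7 °C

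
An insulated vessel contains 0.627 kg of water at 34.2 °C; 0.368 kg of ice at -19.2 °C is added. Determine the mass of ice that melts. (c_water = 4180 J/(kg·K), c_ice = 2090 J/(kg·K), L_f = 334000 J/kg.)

Heat available from the water dropping to 0 °C: 0.627·4180·34.2 = 89633 J.
Warming the ice to 0 °C takes 0.368·2090·19.2 = 14767 J, leaving 74866 J for melting.
Melting all 0.368 kg of ice would need 0.368·334000 = 122912 J.
74866 J < 122912 J, so only part of the ice melts and the system sits at 0 °C.
m_melted·334000 = 74866  ⇒  m_melted ≈ 0.2242 kg.

m_melted ≈ 0.224 kg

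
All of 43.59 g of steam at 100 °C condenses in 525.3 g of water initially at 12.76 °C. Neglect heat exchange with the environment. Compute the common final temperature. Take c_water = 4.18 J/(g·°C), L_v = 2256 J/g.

Energy balance with sensible and latent terms:
steam→water at 100 °C releases m L_v = 43.59·2256 = 98339
  condensate cools 100→T: 43.59·4.18·(T − 100) = 182.21(T − 100)
  water warms: 525.3·4.18·(T − 12.76) = 2195.8(T − 12.76)
2378 T = 98339 + 18221 + 28018 = 144577
T ≈ 60.80 °C, under the boiling point, so the assumption holds.

T_f ≈ 60.8 °C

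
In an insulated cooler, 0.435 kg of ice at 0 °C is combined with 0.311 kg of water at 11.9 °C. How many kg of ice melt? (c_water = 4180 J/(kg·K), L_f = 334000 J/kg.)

m_melted ≈ 0.0463 kg

Heat available from the water dropping to 0 °C: 0.311×4180×11.9 = 15470 J.
Fully melting the ice requires m_ice L_f = 0.435×334000 = 145290 J.
That's not enough to melt it all — equilibrium is at 0 °C with ice remaining.
m_melt = 15470 / L_f = 0.04632 kg.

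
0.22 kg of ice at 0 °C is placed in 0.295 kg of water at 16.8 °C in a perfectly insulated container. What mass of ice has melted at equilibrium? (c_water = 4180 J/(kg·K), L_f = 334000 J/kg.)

m_melted ≈ 0.062 kg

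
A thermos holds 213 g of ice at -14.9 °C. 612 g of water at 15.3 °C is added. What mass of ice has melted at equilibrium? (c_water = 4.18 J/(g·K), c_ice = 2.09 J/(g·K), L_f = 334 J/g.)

m_melted ≈ 97.3 g

Water can give up m c ΔT = 612×4.18×15.3 = 39140 J before reaching 0 °C.
Of that, 213×2.09×14.9 = 6633 J goes to bring the ice to 0 °C, leaving 32507 J.
Melting all 213 g of ice would need 213×334 = 71142 J.
Since 32507 < 71142 J, not all the ice melts; equilibrium is at 0 °C.
m_melted×334 = 32507  ⇒  m_melted ≈ 97.33 g.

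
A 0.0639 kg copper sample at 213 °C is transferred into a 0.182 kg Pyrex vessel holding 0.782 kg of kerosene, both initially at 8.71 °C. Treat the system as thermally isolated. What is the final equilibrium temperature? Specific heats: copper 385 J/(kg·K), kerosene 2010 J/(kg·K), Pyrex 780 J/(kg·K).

T_f ≈ 11.6 °C

T_f is the heat-capacity-weighted average of the initial temperatures:
T_f = (24.6·213 + 1571.8·8.71 + 141.96·8.71) / (24.6 + 1571.8 + 141.96)
    = 20167 / 1738.4 ≈ 11.60 °C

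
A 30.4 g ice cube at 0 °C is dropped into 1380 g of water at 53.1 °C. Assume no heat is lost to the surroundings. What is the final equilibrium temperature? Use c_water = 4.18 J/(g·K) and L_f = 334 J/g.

T_f ≈ 50.2 °C

Let T be the final temperature. ΣQ_i = 0:
melt ice: 30.4×334 = 10154; warm the meltwater: 127.07 T; water: 5768.4(T − 53.1)
5895.5 T = 306302 − 10154 = 296148
T ≈ 50.23 °C (positive, so assuming full melt was valid).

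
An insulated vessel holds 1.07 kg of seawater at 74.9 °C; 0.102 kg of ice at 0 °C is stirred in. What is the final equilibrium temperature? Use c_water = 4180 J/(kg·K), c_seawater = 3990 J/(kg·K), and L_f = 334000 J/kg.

T_f ≈ 60.8 °C

Taking heat into each body as positive, Σ m c ΔT = 0:
fusion: m_ice L_f = 0.102·334000 = 34068; warm the meltwater: 426.36 T; seawater cools: 1.07·3990·(T − 74.9) = 4269.3(T − 74.9)
4695.7 T = 319771 − 34068 = 285703
T ≈ 60.84 °C — above 0 °C, consistent with complete melting.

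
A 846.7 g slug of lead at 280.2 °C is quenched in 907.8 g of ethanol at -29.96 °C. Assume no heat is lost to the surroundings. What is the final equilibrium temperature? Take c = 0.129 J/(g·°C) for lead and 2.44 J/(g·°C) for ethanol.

T_f ≈ -15.4 °C

Set heat shed by the hot body equal to heat absorbed by the cold body:
846.7*0.129*(280.2 − T) = 907.8*2.44*(T − (-29.96))
109.22(280.2 − T) = 2215(T − (-29.96))
2324.3 T = -35758  ⇒  T ≈ -15.38 °C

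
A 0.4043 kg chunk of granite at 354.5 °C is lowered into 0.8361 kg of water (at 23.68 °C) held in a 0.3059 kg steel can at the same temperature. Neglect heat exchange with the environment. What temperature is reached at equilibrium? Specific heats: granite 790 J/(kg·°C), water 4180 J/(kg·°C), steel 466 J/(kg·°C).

Net heat exchanged in the isolated system is zero:
0.4043×790×(T − 354.5) + 0.8361×4180×(T − 23.68) + 0.3059×466×(T − 23.68) = 0
3956.8 T = 199361
T = 199361 / 3956.8 = 50.4 °C

T_f ≈ 50.4 °C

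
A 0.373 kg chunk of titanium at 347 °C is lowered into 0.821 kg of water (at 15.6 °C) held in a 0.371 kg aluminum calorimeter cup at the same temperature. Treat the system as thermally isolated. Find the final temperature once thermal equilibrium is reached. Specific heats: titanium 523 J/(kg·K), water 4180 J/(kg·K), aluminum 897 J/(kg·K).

Energy conservation, ΣQ = 0:
0.373·523·(T − 347) + 0.821·4180·(T − 15.6) + 0.371·897·(T − 15.6) = 0
195.08(T − 347) + 3431.8(T − 15.6) + 332.79(T − 15.6) = 0
(195.08 + 3431.8 + 332.79) T = 195.08·347 + 3431.8·15.6 + 332.79·15.6
T = 126420 / 3959.6 = 31.9 °C

T_f ≈ 31.9 °C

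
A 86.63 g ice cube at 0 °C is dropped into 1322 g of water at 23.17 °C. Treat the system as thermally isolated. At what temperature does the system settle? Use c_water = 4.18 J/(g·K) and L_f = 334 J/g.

Sum of m c ΔT and latent-heat terms is zero:
melt ice: 86.63×334 = 28934
  meltwater 0→T: 86.63×4.18×T = 362.11 T
  water: 5526(T − 23.17)
5888.1 T = 128036 − 28934 = 99102
T ≈ 16.83 °C (positive, so assuming full melt was valid).

T_f ≈ 16.8 °C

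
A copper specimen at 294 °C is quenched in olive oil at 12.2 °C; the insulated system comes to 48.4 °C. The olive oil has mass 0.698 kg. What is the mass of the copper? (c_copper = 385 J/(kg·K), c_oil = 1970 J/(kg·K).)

m ≈ 0.526 kg

|Q_copper| = |Q_oil|:
m·385·(294 − 48.4) = 0.698·1970·(48.4 − 12.2)
94556 m = 49777  ⇒  m ≈ 0.5264 kg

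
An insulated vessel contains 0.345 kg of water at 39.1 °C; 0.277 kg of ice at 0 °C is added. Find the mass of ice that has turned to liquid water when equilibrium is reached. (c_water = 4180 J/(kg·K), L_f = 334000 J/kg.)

Water can give up m c ΔT = 0.345×4180×39.1 = 56386 J before reaching 0 °C.
Fully melting the ice requires m_ice L_f = 0.277×334000 = 92518 J.
That's not enough to melt it all — equilibrium is at 0 °C with ice remaining.
m_melt = 56386 / L_f = 0.1688 kg.

m_melted ≈ 0.169 kg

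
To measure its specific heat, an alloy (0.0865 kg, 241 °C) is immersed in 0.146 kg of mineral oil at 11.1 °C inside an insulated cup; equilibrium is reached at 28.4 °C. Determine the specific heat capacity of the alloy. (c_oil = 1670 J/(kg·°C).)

Let T be the final temperature. ΣQ_i = 0:
0.0865×c×(28.4 − 241) + 0.146×1670×(28.4 − 11.1) = 0
-18.39 c = -4218.1
c = -4218.1/-18.39 ≈ 229.4 J/(kg·°C)

c ≈ 229 J/(kg·°C)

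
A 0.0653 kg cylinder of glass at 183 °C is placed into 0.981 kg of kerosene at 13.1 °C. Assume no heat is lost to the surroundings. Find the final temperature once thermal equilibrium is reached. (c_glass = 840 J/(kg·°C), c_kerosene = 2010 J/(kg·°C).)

T_f ≈ 17.7 °C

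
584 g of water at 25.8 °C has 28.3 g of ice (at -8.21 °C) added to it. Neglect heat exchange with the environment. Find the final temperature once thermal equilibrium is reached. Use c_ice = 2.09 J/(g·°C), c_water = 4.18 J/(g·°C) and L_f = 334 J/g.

Heat gained plus heat lost sum to zero:
ice -8.21→0 °C: 28.3×2.09×8.21 = 485.6
  melt ice: 28.3×334 = 9452.2
  warm the meltwater: 118.29 T
  water: 2441.1(T − 25.8)
2559.4 T = 62981 − 9937.8 = 53043
T ≈ 20.72 °C. Since T > 0 °C, the all-ice-melts assumption holds.

T_f ≈ 20.7 °C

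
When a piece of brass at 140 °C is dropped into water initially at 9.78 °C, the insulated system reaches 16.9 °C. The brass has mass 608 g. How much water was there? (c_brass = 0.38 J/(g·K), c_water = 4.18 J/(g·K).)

|Q_brass| = |Q_water|:
608×0.38×(140 − 16.9) = m×4.18×(16.9 − 9.78)
29.76 m = 28441  ⇒  m ≈ 955.6 g

m ≈ 956 g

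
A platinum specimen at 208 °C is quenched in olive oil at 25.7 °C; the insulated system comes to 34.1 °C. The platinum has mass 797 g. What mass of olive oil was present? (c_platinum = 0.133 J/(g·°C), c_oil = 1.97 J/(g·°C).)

Heat lost by the platinum = heat gained by the oil:
797×0.133×(208 − 34.1) = m×1.97×(34.1 − 25.7)
16.55 m = 18434  ⇒  m ≈ 1114 g

m ≈ 1110 g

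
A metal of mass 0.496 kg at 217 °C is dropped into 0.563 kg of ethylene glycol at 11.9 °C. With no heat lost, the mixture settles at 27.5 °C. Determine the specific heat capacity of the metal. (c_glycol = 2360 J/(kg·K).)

c ≈ 221 J/(kg·K)

m_s c (T_s − T_f) = m_glycol c_glycol (T_f − T_0):
0.496·c·(217 − 27.5) = 0.563·2360·(27.5 − 11.9)
93.99 c = 20727  ⇒  c ≈ 220.5 J/(kg·K)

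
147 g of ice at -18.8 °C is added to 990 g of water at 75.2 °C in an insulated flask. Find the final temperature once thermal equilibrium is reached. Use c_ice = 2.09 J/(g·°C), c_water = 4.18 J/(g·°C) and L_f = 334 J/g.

Sum of m c ΔT and latent-heat terms is zero:
ice -18.8→0 °C: 147×2.09×18.8 = 5775.9
  fusion: m_ice L_f = 147×334 = 49098
  warm the meltwater: 614.46 T
  water cools: 990×4.18×(T − 75.2) = 4138.2(T − 75.2)
4752.7 T = 311193 − 54874 = 256319
T ≈ 53.93 °C (positive, so assuming full melt was valid).

T_f ≈ 53.9 °C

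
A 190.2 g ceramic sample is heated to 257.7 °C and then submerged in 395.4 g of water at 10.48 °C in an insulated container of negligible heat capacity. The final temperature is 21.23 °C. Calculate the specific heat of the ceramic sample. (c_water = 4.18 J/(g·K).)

c ≈ 0.395 J/(g·K)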